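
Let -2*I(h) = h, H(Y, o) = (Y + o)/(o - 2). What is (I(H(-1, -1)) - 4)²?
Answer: 169/9 ≈ 18.778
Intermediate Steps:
H(Y, o) = (Y + o)/(-2 + o)
I(h) = -h/2
(I(H(-1, -1)) - 4)² = (-(-1 - 1)/(2*(-2 - 1)) - 4)² = (-(-2)/(2*(-3)) - 4)² = (-(-1)*(-2)/6 - 4)² = (-½*⅔ - 4)² = (-⅓ - 4)² = (-13/3)² = 169/9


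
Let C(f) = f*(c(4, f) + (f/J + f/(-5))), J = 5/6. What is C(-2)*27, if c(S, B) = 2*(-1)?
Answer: 216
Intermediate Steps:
c(S, B) = -2
J = ⅚ (J = 5*(⅙) = ⅚ ≈ 0.83333)
C(f) = f*(-2 + f) (C(f) = f*(-2 + (f/(⅚) + f/(-5))) = f*(-2 + (f*(6/5) + f*(-⅕))) = f*(-2 + (6*f/5 - f/5)) = f*(-2 + f))
C(-2)*27 = -2*(-2 - 2)*27 = -2*(-4)*27 = 8*27 = 216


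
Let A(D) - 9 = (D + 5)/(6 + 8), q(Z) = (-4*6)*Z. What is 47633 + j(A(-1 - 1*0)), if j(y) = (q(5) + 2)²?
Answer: 61557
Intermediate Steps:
q(Z) = -24*Z
A(D) = 131/14 + D/14 (A(D) = 9 + (D + 5)/(6 + 8) = 9 + (5 + D)/14 = 9 + (5 + D)*(1/14) = 9 + (5/14 + D/14) = 131/14 + D/14)
j(y) = 13924 (j(y) = (-24*5 + 2)² = (-120 + 2)² = (-118)² = 13924)
47633 + j(A(-1 - 1*0)) = 47633 + 13924 = 61557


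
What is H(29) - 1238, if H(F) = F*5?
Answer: -1093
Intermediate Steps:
H(F) = 5*F
H(29) - 1238 = 5*29 - 1238 = 145 - 1238 = -1093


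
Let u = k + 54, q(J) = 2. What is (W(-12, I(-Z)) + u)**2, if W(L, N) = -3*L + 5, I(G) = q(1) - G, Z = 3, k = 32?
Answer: 16129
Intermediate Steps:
I(G) = 2 - G
W(L, N) = 5 - 3*L
u = 86 (u = 32 + 54 = 86)
(W(-12, I(-Z)) + u)**2 = ((5 - 3*(-12)) + 86)**2 = ((5 + 36) + 86)**2 = (41 + 86)**2 = 127**2 = 16129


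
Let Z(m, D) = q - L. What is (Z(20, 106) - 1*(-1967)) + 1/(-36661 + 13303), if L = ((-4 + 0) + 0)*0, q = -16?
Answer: 45571457/23358 ≈ 1951.0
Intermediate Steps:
L = 0 (L = (-4 + 0)*0 = -4*0 = 0)
Z(m, D) = -16 (Z(m, D) = -16 - 1*0 = -16 + 0 = -16)
(Z(20, 106) - 1*(-1967)) + 1/(-36661 + 13303) = (-16 - 1*(-1967)) + 1/(-36661 + 13303) = (-16 + 1967) + 1/(-23358) = 1951 - 1/23358 = 45571457/23358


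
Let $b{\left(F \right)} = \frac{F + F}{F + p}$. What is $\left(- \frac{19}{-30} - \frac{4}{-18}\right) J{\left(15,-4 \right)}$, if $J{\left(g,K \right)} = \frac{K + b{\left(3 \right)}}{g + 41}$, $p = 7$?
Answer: $- \frac{187}{3600} \approx -0.051944$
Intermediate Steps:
$b{\left(F \right)} = \frac{2 F}{7 + F}$ ($b{\left(F \right)} = \frac{F + F}{F + 7} = \frac{2 F}{7 + F}$)
$J{\left(g,K \right)} = \frac{\frac{3}{5} + K}{41 + g}$ ($J{\left(g,K \right)} = \frac{K + 2 \cdot 3 \frac{1}{7 + 3}}{g + 41} = \frac{K + 2 \cdot 3 \cdot \frac{1}{10}}{41 + g} = \frac{K + \frac{3}{5}}{41 + g} = \frac{\frac{3}{5} + K}{41 + g}$)
$\left(- \frac{19}{-30} - \frac{4}{-18}\right) J{\left(15,-4 \right)} = \left(- \frac{19}{-30} - \frac{4}{-18}\right) \frac{\frac{3}{5} - 4}{41 + 15} = \left(\left(-19\right) \left(- \frac{1}{30}\right) - - \frac{2}{9}\right) \frac{1}{56} \left(- \frac{17}{5}\right) = \left(\frac{19}{30} + \frac{2}{9}\right) \frac{1}{56} \left(- \frac{17}{5}\right) = \frac{77}{90} \left(- \frac{17}{280}\right) = - \frac{187}{3600}$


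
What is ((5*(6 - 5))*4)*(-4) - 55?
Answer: -135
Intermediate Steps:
((5*(6 - 5))*4)*(-4) - 55 = ((5*1)*4)*(-4) - 55 = (5*4)*(-4) - 55 = 20*(-4) - 55 = -80 - 55 = -135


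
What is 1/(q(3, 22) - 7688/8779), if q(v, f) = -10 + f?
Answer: 8779/97660 ≈ 0.089893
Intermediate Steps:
1/(q(3, 22) - 7688/8779) = 1/((-10 + 22) - 7688/8779) = 1/(12 - 7688*1/8779) = 1/(12 - 7688/8779) = 1/(97660/8779) = 8779/97660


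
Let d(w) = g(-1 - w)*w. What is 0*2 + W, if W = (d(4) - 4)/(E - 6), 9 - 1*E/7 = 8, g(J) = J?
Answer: -24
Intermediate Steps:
E = 7 (E = 63 - 7*8 = 63 - 56 = 7)
d(w) = w*(-1 - w) (d(w) = (-1 - w)*w = w*(-1 - w))
W = -24 (W = (-1*4*(1 + 4) - 4)/(7 - 6) = (-1*4*5 - 4)/1 = (-20 - 4)*1 = -24*1 = -24)
0*2 + W = 0*2 - 24 = 0 - 24 = -24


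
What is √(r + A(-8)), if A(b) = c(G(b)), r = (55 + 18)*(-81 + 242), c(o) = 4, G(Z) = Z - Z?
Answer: √11757 ≈ 108.43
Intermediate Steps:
G(Z) = 0
r = 11753 (r = 73*161 = 11753)
A(b) = 4
√(r + A(-8)) = √(11753 + 4) = √11757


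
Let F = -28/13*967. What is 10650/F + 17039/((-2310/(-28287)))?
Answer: 7061596341/33845 ≈ 2.0865e+5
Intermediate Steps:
F = -27076/13 (F = -28*1/13*967 = -28/13*967 = -27076/13 ≈ -2082.8)
10650/F + 17039/((-2310/(-28287))) = 10650/(-27076/13) + 17039/((-2310/(-28287))) = 10650*(-13/27076) + 17039/((-2310*(-1/28287))) = -69225/13538 + 17039/(110/1347) = -69225/13538 + 17039*(1347/110) = -69225/13538 + 2086503/10 = 7061596341/33845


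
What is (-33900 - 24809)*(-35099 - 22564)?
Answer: 3385337067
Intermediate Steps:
(-33900 - 24809)*(-35099 - 22564) = -58709*(-57663) = 3385337067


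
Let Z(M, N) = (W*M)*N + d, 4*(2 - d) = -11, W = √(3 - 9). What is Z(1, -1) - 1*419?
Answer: -1657/4 - I*√6 ≈ -414.25 - 2.4495*I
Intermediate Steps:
W = I*√6 (W = √(-6) = I*√6 ≈ 2.4495*I)
d = 19/4 (d = 2 - ¼*(-11) = 2 + 11/4 = 19/4 ≈ 4.7500)
Z(M, N) = 19/4 + I*M*N*√6 (Z(M, N) = ((I*√6)*M)*N + 19/4 = (I*M*√6)*N + 19/4 = I*M*N*√6 + 19/4 = 19/4 + I*M*N*√6)
Z(1, -1) - 1*419 = (19/4 + I*1*(-1)*√6) - 1*419 = (19/4 - I*√6) - 419 = -1657/4 - I*√6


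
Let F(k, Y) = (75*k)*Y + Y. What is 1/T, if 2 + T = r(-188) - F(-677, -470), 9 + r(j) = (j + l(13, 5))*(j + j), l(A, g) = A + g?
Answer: -1/23799871 ≈ -4.2017e-8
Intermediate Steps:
F(k, Y) = Y + 75*Y*k (F(k, Y) = 75*Y*k + Y = Y + 75*Y*k)
r(j) = -9 + 2*j*(18 + j) (r(j) = -9 + (j + (13 + 5))*(j + j) = -9 + (j + 18)*(2*j) = -9 + (18 + j)*(2*j) = -9 + 2*j*(18 + j))
T = -23799871 (T = -2 + ((-9 + 2*(-188)² + 36*(-188)) - (-470)*(1 + 75*(-677))) = -2 + ((-9 + 2*35344 - 6768) - (-470)*(1 - 50775)) = -2 + ((-9 + 70688 - 6768) - (-470)*(-50774)) = -2 + (63911 - 1*23863780) = -2 + (63911 - 23863780) = -2 - 23799869 = -23799871)
1/T = 1/(-23799871) = -1/23799871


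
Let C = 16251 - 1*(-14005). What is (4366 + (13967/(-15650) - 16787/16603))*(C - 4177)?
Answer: 29572373666804871/259836950 ≈ 1.1381e+8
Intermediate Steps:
C = 30256 (C = 16251 + 14005 = 30256)
(4366 + (13967/(-15650) - 16787/16603))*(C - 4177) = (4366 + (13967/(-15650) - 16787/16603))*(30256 - 4177) = (4366 + (13967*(-1/15650) - 16787*1/16603))*26079 = (4366 + (-13967/15650 - 16787/16603))*26079 = (4366 - 494610651/259836950)*26079 = (1133953513049/259836950)*26079 = 29572373666804871/259836950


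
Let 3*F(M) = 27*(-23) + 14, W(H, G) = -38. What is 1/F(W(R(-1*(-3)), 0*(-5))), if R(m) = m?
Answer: -3/607 ≈ -0.0049423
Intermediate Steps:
F(M) = -607/3 (F(M) = (27*(-23) + 14)/3 = (-621 + 14)/3 = (⅓)*(-607) = -607/3)
1/F(W(R(-1*(-3)), 0*(-5))) = 1/(-607/3) = -3/607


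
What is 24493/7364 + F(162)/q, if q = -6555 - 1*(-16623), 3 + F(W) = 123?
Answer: 2946181/882628 ≈ 3.3380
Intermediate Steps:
F(W) = 120 (F(W) = -3 + 123 = 120)
q = 10068 (q = -6555 + 16623 = 10068)
24493/7364 + F(162)/q = 24493/7364 + 120/10068 = 24493*(1/7364) + 120*(1/10068) = 3499/1052 + 10/839 = 2946181/882628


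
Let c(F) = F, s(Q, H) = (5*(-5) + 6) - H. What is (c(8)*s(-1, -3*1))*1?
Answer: -128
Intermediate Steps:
s(Q, H) = -19 - H (s(Q, H) = (-25 + 6) - H = -19 - H)
(c(8)*s(-1, -3*1))*1 = (8*(-19 - (-3)))*1 = (8*(-19 - 1*(-3)))*1 = (8*(-19 + 3))*1 = (8*(-16))*1 = -128*1 = -128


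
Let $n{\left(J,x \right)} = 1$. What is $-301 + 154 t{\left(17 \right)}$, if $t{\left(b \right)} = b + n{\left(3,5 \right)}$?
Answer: $2471$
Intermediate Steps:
$t{\left(b \right)} = 1 + b$ ($t{\left(b \right)} = b + 1 = 1 + b$)
$-301 + 154 t{\left(17 \right)} = -301 + 154 \left(1 + 17\right) = -301 + 154 \cdot 18 = -301 + 2772 = 2471$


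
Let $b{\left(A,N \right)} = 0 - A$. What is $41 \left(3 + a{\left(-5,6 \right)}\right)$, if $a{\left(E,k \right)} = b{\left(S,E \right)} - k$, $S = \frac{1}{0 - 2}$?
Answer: $- \frac{205}{2} \approx -102.5$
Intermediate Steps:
$S = - \frac{1}{2}$ ($S = \frac{1}{-2} = - \frac{1}{2} \approx -0.5$)
$b{\left(A,N \right)} = - A$
$a{\left(E,k \right)} = \frac{1}{2} - k$ ($a{\left(E,k \right)} = \left(-1\right) \left(- \frac{1}{2}\right) - k = \frac{1}{2} - k$)
$41 \left(3 + a{\left(-5,6 \right)}\right) = 41 \left(3 + \left(\frac{1}{2} - 6\right)\right) = 41 \left(3 - \frac{11}{2}\right) = 41 \left(- \frac{5}{2}\right) = - \frac{205}{2}$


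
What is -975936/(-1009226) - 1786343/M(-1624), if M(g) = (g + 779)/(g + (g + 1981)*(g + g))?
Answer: -1238678629221784/504613 ≈ -2.4547e+9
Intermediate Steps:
M(g) = (779 + g)/(g + 2*g*(1981 + g)) (M(g) = (779 + g)/(g + (1981 + g)*(2*g)) = (779 + g)/(g + 2*g*(1981 + g)))
-975936/(-1009226) - 1786343/M(-1624) = -975936/(-1009226) - 1786343*(-1624*(3963 + 2*(-1624))/(779 - 1624)) = -975936*(-1/1009226) - 1786343/((-1/1624*(-845)/(3963 - 3248))) = 487968/504613 - 1786343/((-1/1624*(-845)/715)) = 487968/504613 - 1786343/((-1/1624*1/715*(-845))) = 487968/504613 - 1786343/13/17864 = 487968/504613 - 1786343*17864/13 = 487968/504613 - 2454710104 = -1238678629221784/504613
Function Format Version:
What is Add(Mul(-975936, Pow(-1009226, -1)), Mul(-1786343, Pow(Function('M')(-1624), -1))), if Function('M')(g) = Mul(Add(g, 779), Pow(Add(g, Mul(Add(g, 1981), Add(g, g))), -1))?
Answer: Rational(-1238678629221784, 504613) ≈ -2.4547e+9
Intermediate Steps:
Function('M')(g) = Mul(Pow(Add(g, Mul(2, g, Add(1981, g))), -1), Add(779, g)) (Function('M')(g) = Mul(Add(779, g), Pow(Add(g, Mul(Add(1981, g), Mul(2, g))), -1)) = Mul(Add(779, g), Pow(Add(g, Mul(2, g, Add(1981, g))), -1)) = Mul(Pow(Add(g, Mul(2, g, Add(1981, g))), -1), Add(779, g)))
Add(Mul(-975936, Pow(-1009226, -1)), Mul(-1786343, Pow(Function('M')(-1624), -1))) = Add(Mul(-975936, Pow(-1009226, -1)), Mul(-1786343, Pow(Mul(Pow(-1624, -1), Pow(Add(3963, Mul(2, -1624)), -1), Add(779, -1624)), -1))) = Add(Mul(-975936, Rational(-1, 1009226)), Mul(-1786343, Pow(Mul(Rational(-1, 1624), Pow(Add(3963, -3248), -1), -845), -1))) = Add(Rational(487968, 504613), Mul(-1786343, Pow(Mul(Rational(-1, 1624), Pow(715, -1), -845), -1))) = Add(Rational(487968, 504613), Mul(-1786343, Pow(Mul(Rational(-1, 1624), Rational(1, 715), -845), -1))) = Add(Rational(487968, 504613), Mul(-1786343, Pow(Rational(13, 17864), -1))) = Add(Rational(487968, 504613), Mul(-1786343, Rational(17864, 13))) = Add(Rational(487968, 504613), -2454710104) = Rational(-1238678629221784, 504613)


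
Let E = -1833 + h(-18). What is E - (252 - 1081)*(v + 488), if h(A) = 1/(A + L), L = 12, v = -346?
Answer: 695309/6 ≈ 1.1588e+5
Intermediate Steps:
h(A) = 1/(12 + A) (h(A) = 1/(A + 12) = 1/(12 + A))
E = -10999/6 (E = -1833 + 1/(12 - 18) = -1833 + 1/(-6) = -1833 - ⅙ = -10999/6 ≈ -1833.2)
E - (252 - 1081)*(v + 488) = -10999/6 - (252 - 1081)*(-346 + 488) = -10999/6 - (-829)*142 = -10999/6 - 1*(-117718) = -10999/6 + 117718 = 695309/6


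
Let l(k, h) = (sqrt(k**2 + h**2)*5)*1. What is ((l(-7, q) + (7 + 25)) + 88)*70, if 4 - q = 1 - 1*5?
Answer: 8400 + 350*sqrt(113) ≈ 12121.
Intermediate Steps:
q = 8 (q = 4 - (1 - 1*5) = 4 - (1 - 5) = 4 - 1*(-4) = 4 + 4 = 8)
l(k, h) = 5*sqrt(h**2 + k**2) (l(k, h) = (sqrt(h**2 + k**2)*5)*1 = (5*sqrt(h**2 + k**2))*1 = 5*sqrt(h**2 + k**2))
((l(-7, q) + (7 + 25)) + 88)*70 = ((5*sqrt(8**2 + (-7)**2) + (7 + 25)) + 88)*70 = ((5*sqrt(64 + 49) + 32) + 88)*70 = ((5*sqrt(113) + 32) + 88)*70 = ((32 + 5*sqrt(113)) + 88)*70 = (120 + 5*sqrt(113))*70 = 8400 + 350*sqrt(113)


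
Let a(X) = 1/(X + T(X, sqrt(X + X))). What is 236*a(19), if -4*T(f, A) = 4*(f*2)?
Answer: -236/19 ≈ -12.421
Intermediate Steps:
T(f, A) = -2*f (T(f, A) = -f*2 = -2*f)
a(X) = -1/X (a(X) = 1/(X - 2*X) = 1/(-X) = -1/X)
236*a(19) = 236*(-1/19) = -236/19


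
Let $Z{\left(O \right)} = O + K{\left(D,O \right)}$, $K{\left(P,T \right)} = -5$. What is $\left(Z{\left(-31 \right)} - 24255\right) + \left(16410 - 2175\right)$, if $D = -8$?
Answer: $-10056$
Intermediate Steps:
$Z{\left(O \right)} = -5 + O$ ($Z{\left(O \right)} = O - 5 = -5 + O$)
$\left(Z{\left(-31 \right)} - 24255\right) + \left(16410 - 2175\right) = \left(\left(-5 - 31\right) - 24255\right) + \left(16410 - 2175\right) = \left(-36 - 24255\right) + 14235 = -24291 + 14235 = -10056$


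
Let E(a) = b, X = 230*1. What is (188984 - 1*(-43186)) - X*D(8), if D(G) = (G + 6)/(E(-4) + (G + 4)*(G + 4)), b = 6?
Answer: 3482228/15 ≈ 2.3215e+5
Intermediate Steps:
X = 230
E(a) = 6
D(G) = (6 + G)/(6 + (4 + G)²) (D(G) = (G + 6)/(6 + (G + 4)*(G + 4)) = (6 + G)/(6 + (4 + G)*(4 + G)) = (6 + G)/(6 + (4 + G)²))
(188984 - 1*(-43186)) - X*D(8) = (188984 - 1*(-43186)) - 230*(6 + 8)/(6 + (4 + 8)²) = (188984 + 43186) - 230*14/(6 + 12²) = 232170 - 230*14/(6 + 144) = 232170 - 230*14/150 = 232170 - 230*(1/150)*14 = 232170 - 230*7/75 = 232170 - 1*322/15 = 232170 - 322/15 = 3482228/15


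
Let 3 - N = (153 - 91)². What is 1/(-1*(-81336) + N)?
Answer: 1/77495 ≈ 1.2904e-5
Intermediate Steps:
N = -3841 (N = 3 - (153 - 91)² = 3 - 1*62² = 3 - 1*3844 = 3 - 3844 = -3841)
1/(-1*(-81336) + N) = 1/(-1*(-81336) - 3841) = 1/(81336 - 3841) = 1/77495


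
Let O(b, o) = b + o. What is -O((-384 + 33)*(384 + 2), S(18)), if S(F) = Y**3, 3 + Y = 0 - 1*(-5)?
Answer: 135478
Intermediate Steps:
Y = 2 (Y = -3 + (0 - 1*(-5)) = -3 + (0 + 5) = -3 + 5 = 2)
S(F) = 8 (S(F) = 2**3 = 8)
-O((-384 + 33)*(384 + 2), S(18)) = -((-384 + 33)*(384 + 2) + 8) = -(-351*386 + 8) = -(-135486 + 8) = -1*(-135478) = 135478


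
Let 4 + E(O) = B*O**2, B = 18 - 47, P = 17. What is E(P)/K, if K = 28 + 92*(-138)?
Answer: 8385/12668 ≈ 0.66190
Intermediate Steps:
B = -29
K = -12668 (K = 28 - 12696 = -12668)
E(O) = -4 - 29*O**2
E(P)/K = (-4 - 29*17**2)/(-12668) = (-4 - 29*289)*(-1/12668) = (-4 - 8381)*(-1/12668) = -8385*(-1/12668) = 8385/12668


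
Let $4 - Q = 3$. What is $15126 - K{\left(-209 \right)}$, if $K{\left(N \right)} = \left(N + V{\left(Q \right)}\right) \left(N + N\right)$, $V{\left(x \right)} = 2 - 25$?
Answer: $-81850$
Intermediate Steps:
$Q = 1$ ($Q = 4 - 3 = 1$)
$V{\left(x \right)} = -23$ ($V{\left(x \right)} = 2 - 25 = -23$)
$K{\left(N \right)} = 2 N \left(-23 + N\right)$ ($K{\left(N \right)} = \left(N - 23\right) \left(N + N\right) = \left(-23 + N\right) 2 N = 2 N \left(-23 + N\right)$)
$15126 - K{\left(-209 \right)} = 15126 - 2 \left(-209\right) \left(-23 - 209\right) = 15126 - 2 \left(-209\right) \left(-232\right) = 15126 - 96976 = -81850$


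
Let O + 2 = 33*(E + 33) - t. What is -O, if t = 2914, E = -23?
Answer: 2586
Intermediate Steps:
O = -2586 (O = -2 + (33*(-23 + 33) - 1*2914) = -2 + (33*10 - 2914) = -2 + (330 - 2914) = -2 - 2584 = -2586)
-O = -1*(-2586) = 2586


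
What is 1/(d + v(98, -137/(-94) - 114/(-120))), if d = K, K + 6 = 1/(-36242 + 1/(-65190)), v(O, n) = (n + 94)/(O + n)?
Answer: -222990784134723/1123843509589945 ≈ -0.19842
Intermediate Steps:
v(O, n) = (94 + n)/(O + n)
K = -14175761076/2362615981 (K = -6 + 1/(-36242 + 1/(-65190)) = -6 + 1/(-36242 - 1/65190) = -6 + 1/(-2362615981/65190) = -6 - 65190/2362615981 = -14175761076/2362615981 ≈ -6.0000)
d = -14175761076/2362615981 ≈ -6.0000
1/(d + v(98, -137/(-94) - 114/(-120))) = 1/(-14175761076/2362615981 + (94 + (-137/(-94) - 114/(-120)))/(98 + (-137/(-94) - 114/(-120)))) = 1/(-14175761076/2362615981 + (94 + (-137*(-1/94) - 114*(-1/120)))/(98 + (-137*(-1/94) - 114*(-1/120)))) = 1/(-14175761076/2362615981 + (94 + (137/94 + 19/20))/(98 + (137/94 + 19/20))) = 1/(-14175761076/2362615981 + (94 + 2263/940)/(98 + 2263/940)) = 1/(-14175761076/2362615981 + (90623/940)/(94383/940)) = 1/(-14175761076/2362615981 + (940/94383)*(90623/940)) = 1/(-14175761076/2362615981 + 90623/94383) = 1/(-1123843509589945/222990784134723) = -222990784134723/1123843509589945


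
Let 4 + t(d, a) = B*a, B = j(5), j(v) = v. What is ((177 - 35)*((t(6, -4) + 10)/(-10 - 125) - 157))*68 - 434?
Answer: -204582326/135 ≈ -1.5154e+6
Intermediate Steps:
B = 5
t(d, a) = -4 + 5*a
((177 - 35)*((t(6, -4) + 10)/(-10 - 125) - 157))*68 - 434 = ((177 - 35)*(((-4 + 5*(-4)) + 10)/(-10 - 125) - 157))*68 - 434 = (142*(((-4 - 20) + 10)/(-135) - 157))*68 - 434 = (142*((-24 + 10)*(-1/135) - 157))*68 - 434 = (142*(-14*(-1/135) - 157))*68 - 434 = (142*(14/135 - 157))*68 - 434 = (142*(-21181/135))*68 - 434 = -3007702/135*68 - 434 = -204523736/135 - 434 = -204582326/135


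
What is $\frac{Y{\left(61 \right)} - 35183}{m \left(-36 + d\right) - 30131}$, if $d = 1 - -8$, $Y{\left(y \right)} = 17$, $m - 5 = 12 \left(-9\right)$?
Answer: $\frac{17583}{13675} \approx 1.2858$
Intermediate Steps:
$m = -103$ ($m = 5 + 12 \left(-9\right) = 5 - 108 = -103$)
$d = 9$ ($d = 1 + 8 = 9$)
$\frac{Y{\left(61 \right)} - 35183}{m \left(-36 + d\right) - 30131} = \frac{17 - 35183}{- 103 \left(-36 + 9\right) - 30131} = - \frac{35166}{\left(-103\right) \left(-27\right) - 30131} = - \frac{35166}{2781 - 30131} = - \frac{35166}{-27350} = \left(-35166\right) \left(- \frac{1}{27350}\right) = \frac{17583}{13675}$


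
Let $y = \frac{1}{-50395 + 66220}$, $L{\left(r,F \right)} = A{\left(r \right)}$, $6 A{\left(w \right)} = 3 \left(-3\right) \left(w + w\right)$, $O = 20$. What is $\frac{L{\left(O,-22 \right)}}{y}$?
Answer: $-949500$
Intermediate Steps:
$A{\left(w \right)} = - 3 w$ ($A{\left(w \right)} = \frac{3 \left(-3\right) \left(w + w\right)}{6} = \frac{\left(-9\right) 2 w}{6} = \frac{\left(-18\right) w}{6} = - 3 w$)
$L{\left(r,F \right)} = - 3 r$
$y = \frac{1}{15825} \approx 6.3191 \cdot 10^{-5}$
$\frac{L{\left(O,-22 \right)}}{y} = \left(-3\right) 20 \frac{1}{\frac{1}{15825}} = \left(-60\right) 15825 = -949500$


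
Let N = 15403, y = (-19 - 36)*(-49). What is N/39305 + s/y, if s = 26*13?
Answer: 313121/605297 ≈ 0.51730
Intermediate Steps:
y = 2695 (y = -55*(-49) = 2695)
s = 338
N/39305 + s/y = 15403/39305 + 338/2695 = 313121/605297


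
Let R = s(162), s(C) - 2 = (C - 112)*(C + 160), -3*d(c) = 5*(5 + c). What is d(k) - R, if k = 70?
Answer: -16227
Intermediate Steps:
d(c) = -25/3 - 5*c/3 (d(c) = -5*(5 + c)/3 = -(25 + 5*c)/3 = -25/3 - 5*c/3)
s(C) = 2 + (-112 + C)*(160 + C) (s(C) = 2 + (C - 112)*(C + 160) = 2 + (-112 + C)*(160 + C))
R = 16102 (R = -17918 + 162² + 48*162 = -17918 + 26244 + 7776 = 16102)
d(k) - R = (-25/3 - 5/3*70) - 1*16102 = (-25/3 - 350/3) - 16102 = -125 - 16102 = -16227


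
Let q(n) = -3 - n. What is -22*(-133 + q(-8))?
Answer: 2816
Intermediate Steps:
-22*(-133 + q(-8)) = -22*(-133 + (-3 - 1*(-8))) = -22*(-133 + (-3 + 8)) = -22*(-133 + 5) = -22*(-128) = 2816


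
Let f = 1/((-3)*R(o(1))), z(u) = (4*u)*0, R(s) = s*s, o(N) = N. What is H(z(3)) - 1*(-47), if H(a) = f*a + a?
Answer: 47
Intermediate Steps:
R(s) = s²
z(u) = 0
f = -⅓ (f = 1/((-3)*(1²)) = -⅓/1 = -⅓*1 = -⅓ ≈ -0.33333)
H(a) = 2*a/3 (H(a) = -a/3 + a = 2*a/3)
H(z(3)) - 1*(-47) = (⅔)*0 - 1*(-47) = 0 + 47 = 47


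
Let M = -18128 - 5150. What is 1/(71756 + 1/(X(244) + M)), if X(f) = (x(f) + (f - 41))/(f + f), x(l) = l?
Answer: 11359217/815091974564 ≈ 1.3936e-5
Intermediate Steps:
X(f) = (-41 + 2*f)/(2*f) (X(f) = (f + (f - 41))/(f + f) = (f + (-41 + f))/((2*f)) = (-41 + 2*f)*(1/(2*f)) = (-41 + 2*f)/(2*f))
M = -23278
1/(71756 + 1/(X(244) + M)) = 1/(71756 + 1/((-41/2 + 244)/244 - 23278)) = 1/(71756 + 1/((1/244)*(447/2) - 23278)) = 1/(71756 + 1/(447/488 - 23278)) = 1/(71756 + 1/(-11359217/488)) = 1/(71756 - 488/11359217) = 1/(815091974564/11359217) = 11359217/815091974564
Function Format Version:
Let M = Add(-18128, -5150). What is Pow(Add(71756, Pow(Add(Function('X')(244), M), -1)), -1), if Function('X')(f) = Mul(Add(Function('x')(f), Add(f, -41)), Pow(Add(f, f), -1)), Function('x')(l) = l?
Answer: Rational(11359217, 815091974564) ≈ 1.3936e-5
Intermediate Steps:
Function('X')(f) = Mul(Rational(1, 2), Pow(f, -1), Add(-41, Mul(2, f))) (Function('X')(f) = Mul(Add(f, Add(f, -41)), Pow(Add(f, f), -1)) = Mul(Add(f, Add(-41, f)), Pow(Mul(2, f), -1)) = Mul(Add(-41, Mul(2, f)), Mul(Rational(1, 2), Pow(f, -1))) = Mul(Rational(1, 2), Pow(f, -1), Add(-41, Mul(2, f))))
M = -23278
Pow(Add(71756, Pow(Add(Function('X')(244), M), -1)), -1) = Pow(Add(71756, Pow(Add(Mul(Pow(244, -1), Add(Rational(-41, 2), 244)), -23278), -1)), -1) = Pow(Add(71756, Pow(Add(Mul(Rational(1, 244), Rational(447, 2)), -23278), -1)), -1) = Pow(Add(71756, Pow(Add(Rational(447, 488), -23278), -1)), -1) = Pow(Add(71756, Pow(Rational(-11359217, 488), -1)), -1) = Pow(Add(71756, Rational(-488, 11359217)), -1) = Pow(Rational(815091974564, 11359217), -1) = Rational(11359217, 815091974564)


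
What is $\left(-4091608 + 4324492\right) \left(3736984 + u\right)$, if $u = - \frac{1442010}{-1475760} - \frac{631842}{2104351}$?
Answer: $\frac{22522346637930559867401}{25879308598} \approx 8.7028 \cdot 10^{11}$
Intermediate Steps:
$u = \frac{70068267853}{103517234392}$ ($u = \left(-1442010\right) \left(- \frac{1}{1475760}\right) - \frac{631842}{2104351} = \frac{48067}{49192} - \frac{631842}{2104351} = \frac{70068267853}{103517234392} \approx 0.67688$)
$\left(-4091608 + 4324492\right) \left(3736984 + u\right) = \left(-4091608 + 4324492\right) \left(3736984 + \frac{70068267853}{103517234392}\right) = 232884 \cdot \frac{386842318715421581}{103517234392} = \frac{22522346637930559867401}{25879308598}$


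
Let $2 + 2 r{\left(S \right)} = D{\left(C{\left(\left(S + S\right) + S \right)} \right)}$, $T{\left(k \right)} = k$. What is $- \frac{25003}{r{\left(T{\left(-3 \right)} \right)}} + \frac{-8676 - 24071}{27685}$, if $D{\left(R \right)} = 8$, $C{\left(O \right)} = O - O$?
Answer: $- \frac{692306296}{83055} \approx -8335.5$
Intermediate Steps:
$C{\left(O \right)} = 0$
$r{\left(S \right)} = 3$ ($r{\left(S \right)} = -1 + \frac{1}{2} \cdot 8 = -1 + 4 = 3$)
$- \frac{25003}{r{\left(T{\left(-3 \right)} \right)}} + \frac{-8676 - 24071}{27685} = - \frac{25003}{3} + \frac{-8676 - 24071}{27685} = \left(-25003\right) \frac{1}{3} - \frac{32747}{27685} = - \frac{25003}{3} - \frac{32747}{27685} = - \frac{692306296}{83055}$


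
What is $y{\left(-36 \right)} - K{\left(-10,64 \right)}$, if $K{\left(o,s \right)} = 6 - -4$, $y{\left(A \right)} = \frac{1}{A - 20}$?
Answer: $- \frac{561}{56} \approx -10.018$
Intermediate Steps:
$y{\left(A \right)} = \frac{1}{-20 + A}$
$K{\left(o,s \right)} = 10$ ($K{\left(o,s \right)} = 6 + 4 = 10$)
$y{\left(-36 \right)} - K{\left(-10,64 \right)} = \frac{1}{-20 - 36} - 10 = \frac{1}{-56} - 10 = - \frac{1}{56} - 10 = - \frac{561}{56}$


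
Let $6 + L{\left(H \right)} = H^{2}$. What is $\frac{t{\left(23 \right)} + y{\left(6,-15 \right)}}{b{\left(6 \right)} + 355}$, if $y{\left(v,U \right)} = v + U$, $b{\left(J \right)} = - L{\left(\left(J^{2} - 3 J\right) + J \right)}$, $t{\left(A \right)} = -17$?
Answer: $\frac{26}{215} \approx 0.12093$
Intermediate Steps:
$L{\left(H \right)} = -6 + H^{2}$
$b{\left(J \right)} = 6 - \left(J^{2} - 2 J\right)^{2}$ ($b{\left(J \right)} = - (-6 + \left(\left(J^{2} - 3 J\right) + J\right)^{2}) = - (-6 + \left(J^{2} - 2 J\right)^{2}) = 6 - \left(J^{2} - 2 J\right)^{2}$)
$y{\left(v,U \right)} = U + v$
$\frac{t{\left(23 \right)} + y{\left(6,-15 \right)}}{b{\left(6 \right)} + 355} = \frac{-17 + \left(-15 + 6\right)}{\left(6 - 6^{2} \left(-2 + 6\right)^{2}\right) + 355} = \frac{-17 - 9}{\left(6 - 36 \cdot 4^{2}\right) + 355} = - \frac{26}{\left(6 - 36 \cdot 16\right) + 355} = - \frac{26}{\left(6 - 576\right) + 355} = - \frac{26}{-570 + 355} = - \frac{26}{-215} = \left(-26\right) \left(- \frac{1}{215}\right) = \frac{26}{215}$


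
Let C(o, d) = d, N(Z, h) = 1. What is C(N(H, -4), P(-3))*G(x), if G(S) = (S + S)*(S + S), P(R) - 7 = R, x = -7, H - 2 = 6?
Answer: 784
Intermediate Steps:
H = 8 (H = 2 + 6 = 8)
P(R) = 7 + R
G(S) = 4*S**2 (G(S) = (2*S)*(2*S) = 4*S**2)
C(N(H, -4), P(-3))*G(x) = (7 - 3)*(4*(-7)**2) = 4*(4*49) = 4*196 = 784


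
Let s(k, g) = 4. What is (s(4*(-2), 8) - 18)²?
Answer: 196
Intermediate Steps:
(s(4*(-2), 8) - 18)² = (4 - 18)² = (-14)² = 196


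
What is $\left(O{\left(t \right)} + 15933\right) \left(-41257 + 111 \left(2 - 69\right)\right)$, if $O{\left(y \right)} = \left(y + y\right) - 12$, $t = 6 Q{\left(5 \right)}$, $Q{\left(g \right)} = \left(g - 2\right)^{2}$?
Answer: $-780516126$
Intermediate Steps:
$Q{\left(g \right)} = \left(-2 + g\right)^{2}$
$t = 54$ ($t = 6 \left(-2 + 5\right)^{2} = 6 \cdot 3^{2} = 6 \cdot 9 = 54$)
$O{\left(y \right)} = -12 + 2 y$ ($O{\left(y \right)} = 2 y - 12 = -12 + 2 y$)
$\left(O{\left(t \right)} + 15933\right) \left(-41257 + 111 \left(2 - 69\right)\right) = \left(\left(-12 + 2 \cdot 54\right) + 15933\right) \left(-41257 + 111 \left(2 - 69\right)\right) = \left(\left(-12 + 108\right) + 15933\right) \left(-41257 + 111 \left(-67\right)\right) = \left(96 + 15933\right) \left(-41257 - 7437\right) = 16029 \left(-48694\right) = -780516126$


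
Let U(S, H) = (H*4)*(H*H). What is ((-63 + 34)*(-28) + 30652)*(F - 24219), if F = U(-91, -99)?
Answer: -122879977560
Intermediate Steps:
U(S, H) = 4*H**3 (U(S, H) = (4*H)*H**2 = 4*H**3)
F = -3881196 (F = 4*(-99)**3 = 4*(-970299) = -3881196)
((-63 + 34)*(-28) + 30652)*(F - 24219) = ((-63 + 34)*(-28) + 30652)*(-3881196 - 24219) = (-29*(-28) + 30652)*(-3905415) = (812 + 30652)*(-3905415) = 31464*(-3905415) = -122879977560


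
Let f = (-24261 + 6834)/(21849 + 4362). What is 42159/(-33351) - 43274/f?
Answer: 4203088621869/64578653 ≈ 65085.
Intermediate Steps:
f = -5809/8737 (f = -17427/26211 = -17427*1/26211 = -5809/8737 ≈ -0.66487)
42159/(-33351) - 43274/f = 42159/(-33351) - 43274/(-5809/8737) = 42159*(-1/33351) - 43274*(-8737/5809) = -14053/11117 + 378084938/5809 = 4203088621869/64578653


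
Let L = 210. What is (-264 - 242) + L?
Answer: -296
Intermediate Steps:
(-264 - 242) + L = (-264 - 242) + 210 = -506 + 210 = -296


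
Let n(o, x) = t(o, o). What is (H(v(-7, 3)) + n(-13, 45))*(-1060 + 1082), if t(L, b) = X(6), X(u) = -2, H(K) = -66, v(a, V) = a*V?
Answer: -1496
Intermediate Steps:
v(a, V) = V*a
t(L, b) = -2
n(o, x) = -2
(H(v(-7, 3)) + n(-13, 45))*(-1060 + 1082) = (-66 - 2)*(-1060 + 1082) = -68*22 = -1496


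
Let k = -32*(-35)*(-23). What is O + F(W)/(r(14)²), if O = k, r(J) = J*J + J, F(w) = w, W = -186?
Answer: -189336031/7350 ≈ -25760.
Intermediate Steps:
r(J) = J + J² (r(J) = J² + J = J + J²)
k = -25760 (k = 1120*(-23) = -25760)
O = -25760
O + F(W)/(r(14)²) = -25760 - 186*1/(196*(1 + 14)²) = -25760 - 186/((14*15)²) = -25760 - 186/(210²) = -25760 - 186/44100 = -25760 - 186*1/44100 = -25760 - 31/7350 = -189336031/7350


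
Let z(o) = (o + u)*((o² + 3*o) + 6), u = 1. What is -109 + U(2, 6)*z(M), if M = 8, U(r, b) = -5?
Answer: -4339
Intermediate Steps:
z(o) = (1 + o)*(6 + o² + 3*o) (z(o) = (o + 1)*((o² + 3*o) + 6) = (1 + o)*(6 + o² + 3*o))
-109 + U(2, 6)*z(M) = -109 - 5*(6 + 8³ + 4*8² + 9*8) = -109 - 5*(6 + 512 + 4*64 + 72) = -109 - 5*(6 + 512 + 256 + 72) = -109 - 5*846 = -109 - 4230 = -4339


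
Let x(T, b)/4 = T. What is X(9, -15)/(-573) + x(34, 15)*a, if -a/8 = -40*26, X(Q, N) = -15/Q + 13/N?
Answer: 9725414438/8595 ≈ 1.1315e+6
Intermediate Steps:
x(T, b) = 4*T
a = 8320 (a = -(-32)*10*26 = -(-32)*260 = -8*(-1040) = 8320)
X(9, -15)/(-573) + x(34, 15)*a = (-15/9 + 13/(-15))/(-573) + (4*34)*8320 = (-15*⅑ + 13*(-1/15))*(-1/573) + 136*8320 = (-5/3 - 13/15)*(-1/573) + 1131520 = -38/15*(-1/573) + 1131520 = 38/8595 + 1131520 = 9725414438/8595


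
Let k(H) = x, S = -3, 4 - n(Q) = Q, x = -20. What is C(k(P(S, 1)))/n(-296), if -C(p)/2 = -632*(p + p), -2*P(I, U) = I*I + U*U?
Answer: -2528/15 ≈ -168.53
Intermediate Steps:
n(Q) = 4 - Q
P(I, U) = -I**2/2 - U**2/2 (P(I, U) = -(I*I + U*U)/2 = -(I**2 + U**2)/2 = -I**2/2 - U**2/2)
k(H) = -20
C(p) = 2528*p (C(p) = -(-1264)*(p + p) = -(-1264)*2*p = -(-2528)*p = 2528*p)
C(k(P(S, 1)))/n(-296) = (2528*(-20))/(4 - 1*(-296)) = -50560/(4 + 296) = -50560/300 = -50560*1/300 = -2528/15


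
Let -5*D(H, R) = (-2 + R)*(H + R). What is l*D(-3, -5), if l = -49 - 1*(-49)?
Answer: 0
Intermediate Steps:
D(H, R) = -(-2 + R)*(H + R)/5
l = 0 (l = -49 + 49 = 0)
l*D(-3, -5) = 0*(-⅕*(-5)² + (⅖)*(-3) + (⅖)*(-5) - ⅕*(-3)*(-5)) = 0*(-⅕*25 - 6/5 - 2 - 3) = 0*(-5 - 6/5 - 2 - 3) = 0*(-56/5) = 0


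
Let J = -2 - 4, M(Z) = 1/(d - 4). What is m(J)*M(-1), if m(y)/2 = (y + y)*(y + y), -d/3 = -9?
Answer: 288/23 ≈ 12.522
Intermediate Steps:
d = 27 (d = -3*(-9) = 27)
M(Z) = 1/23 (M(Z) = 1/(27 - 4) = 1/23)
J = -6
m(y) = 8*y**2 (m(y) = 2*((y + y)*(y + y)) = 2*((2*y)*(2*y)) = 2*(4*y**2) = 8*y**2)
m(J)*M(-1) = (8*(-6)**2)*(1/23) = (8*36)*(1/23) = 288*(1/23) = 288/23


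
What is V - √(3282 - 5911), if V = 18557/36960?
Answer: 241/480 - I*√2629 ≈ 0.50208 - 51.274*I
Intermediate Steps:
V = 241/480 (V = 18557*(1/36960) = 241/480 ≈ 0.50208)
V - √(3282 - 5911) = 241/480 - √(3282 - 5911) = 241/480 - √(-2629) = 241/480 - I*√2629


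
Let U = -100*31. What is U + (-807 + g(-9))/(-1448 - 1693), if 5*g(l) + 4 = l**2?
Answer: -48681542/15705 ≈ -3099.7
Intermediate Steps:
g(l) = -4/5 + l**2/5
U = -3100
U + (-807 + g(-9))/(-1448 - 1693) = -3100 + (-807 + (-4/5 + (1/5)*(-9)**2))/(-1448 - 1693) = -3100 + (-807 + (-4/5 + (1/5)*81))/(-3141) = -3100 + (-807 + (-4/5 + 81/5))*(-1/3141) = -3100 + (-807 + 77/5)*(-1/3141) = -3100 - 3958/5*(-1/3141) = -3100 + 3958/15705 = -48681542/15705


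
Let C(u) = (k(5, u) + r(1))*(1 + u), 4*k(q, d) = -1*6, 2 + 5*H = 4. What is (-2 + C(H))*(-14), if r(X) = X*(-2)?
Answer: 483/5 ≈ 96.600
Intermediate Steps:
H = ⅖ (H = -⅖ + (⅕)*4 = -⅖ + ⅘ = ⅖ ≈ 0.40000)
k(q, d) = -3/2 (k(q, d) = (-1*6)/4 = (¼)*(-6) = -3/2)
r(X) = -2*X
C(u) = -7/2 - 7*u/2 (C(u) = (-3/2 - 2*1)*(1 + u) = (-3/2 - 2)*(1 + u) = -7*(1 + u)/2 = -7/2 - 7*u/2)
(-2 + C(H))*(-14) = (-2 + (-7/2 - 7/2*⅖))*(-14) = (-2 + (-7/2 - 7/5))*(-14) = (-2 - 49/10)*(-14) = -69/10*(-14) = 483/5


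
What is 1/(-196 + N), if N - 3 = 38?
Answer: -1/155 ≈ -0.0064516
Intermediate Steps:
N = 41 (N = 3 + 38 = 41)
1/(-196 + N) = 1/(-196 + 41) = 1/(-155) = -1/155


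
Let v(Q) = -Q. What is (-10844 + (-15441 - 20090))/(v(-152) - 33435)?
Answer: 46375/33283 ≈ 1.3934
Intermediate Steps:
(-10844 + (-15441 - 20090))/(v(-152) - 33435) = (-10844 + (-15441 - 20090))/(-1*(-152) - 33435) = (-10844 - 35531)/(152 - 33435) = -46375/(-33283) = -46375*(-1/33283) = 46375/33283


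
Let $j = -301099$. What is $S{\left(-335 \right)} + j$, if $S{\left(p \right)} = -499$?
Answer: $-301598$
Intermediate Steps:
$S{\left(-335 \right)} + j = -499 - 301099 = -301598$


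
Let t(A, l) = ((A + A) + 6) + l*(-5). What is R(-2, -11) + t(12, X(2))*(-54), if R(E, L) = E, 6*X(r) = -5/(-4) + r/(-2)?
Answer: -6443/4 ≈ -1610.8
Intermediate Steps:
X(r) = 5/24 - r/12 (X(r) = (-5/(-4) + r/(-2))/6 = (-5*(-1/4) + r*(-1/2))/6 = (5/4 - r/2)/6 = 5/24 - r/12)
t(A, l) = 6 - 5*l + 2*A (t(A, l) = (2*A + 6) - 5*l = (6 + 2*A) - 5*l = 6 - 5*l + 2*A)
R(-2, -11) + t(12, X(2))*(-54) = -2 + (6 - 5*(5/24 - 1/12*2) + 2*12)*(-54) = -2 + (6 - 5*(5/24 - 1/6) + 24)*(-54) = -2 + (6 - 5*1/24 + 24)*(-54) = -2 + (6 - 5/24 + 24)*(-54) = -2 + (715/24)*(-54) = -2 - 6435/4 = -6443/4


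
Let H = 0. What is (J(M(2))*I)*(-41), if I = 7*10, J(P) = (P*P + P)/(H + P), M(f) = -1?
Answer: 0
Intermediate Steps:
J(P) = (P + P**2)/P (J(P) = (P*P + P)/(0 + P) = (P**2 + P)/P = (P + P**2)/P)
I = 70
(J(M(2))*I)*(-41) = ((1 - 1)*70)*(-41) = (0*70)*(-41) = 0*(-41) = 0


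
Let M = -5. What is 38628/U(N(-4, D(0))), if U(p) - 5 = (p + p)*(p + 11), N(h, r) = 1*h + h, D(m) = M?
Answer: -38628/43 ≈ -898.33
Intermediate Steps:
D(m) = -5
N(h, r) = 2*h (N(h, r) = h + h = 2*h)
U(p) = 5 + 2*p*(11 + p) (U(p) = 5 + (p + p)*(p + 11) = 5 + (2*p)*(11 + p) = 5 + 2*p*(11 + p))
38628/U(N(-4, D(0))) = 38628/(5 + 2*(2*(-4))² + 22*(2*(-4))) = 38628/(5 + 2*(-8)² + 22*(-8)) = 38628/(5 + 2*64 - 176) = 38628/(5 + 128 - 176) = 38628/(-43) = 38628*(-1/43) = -38628/43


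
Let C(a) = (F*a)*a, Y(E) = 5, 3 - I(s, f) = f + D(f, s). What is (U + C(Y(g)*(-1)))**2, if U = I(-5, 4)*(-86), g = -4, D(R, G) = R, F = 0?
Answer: 184900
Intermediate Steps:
I(s, f) = 3 - 2*f (I(s, f) = 3 - (f + f) = 3 - 2*f)
C(a) = 0 (C(a) = (0*a)*a = 0*a = 0)
U = 430 (U = (3 - 2*4)*(-86) = (3 - 8)*(-86) = -5*(-86) = 430)
(U + C(Y(g)*(-1)))**2 = (430 + 0)**2 = 430**2 = 184900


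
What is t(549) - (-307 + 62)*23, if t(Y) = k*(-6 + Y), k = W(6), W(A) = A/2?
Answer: 7264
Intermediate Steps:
W(A) = A/2 (W(A) = A*(½) = A/2)
k = 3 (k = (½)*6 = 3)
t(Y) = -18 + 3*Y (t(Y) = 3*(-6 + Y) = -18 + 3*Y)
t(549) - (-307 + 62)*23 = (-18 + 3*549) - (-307 + 62)*23 = (-18 + 1647) - (-245)*23 = 1629 - 1*(-5635) = 1629 + 5635 = 7264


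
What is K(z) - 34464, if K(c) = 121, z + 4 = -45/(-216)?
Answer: -34343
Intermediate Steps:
z = -91/24 (z = -4 - 45/(-216) = -4 - 45*(-1/216) = -4 + 5/24 = -91/24 ≈ -3.7917)
K(z) - 34464 = 121 - 34464 = -34343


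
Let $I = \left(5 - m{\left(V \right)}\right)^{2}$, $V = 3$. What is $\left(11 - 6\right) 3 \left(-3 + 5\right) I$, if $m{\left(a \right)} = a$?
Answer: $120$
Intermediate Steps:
$I = 4$ ($I = \left(5 - 3\right)^{2} = 2^{2} = 4$)
$\left(11 - 6\right) 3 \left(-3 + 5\right) I = \left(11 - 6\right) 3 \left(-3 + 5\right) 4 = 5 \cdot 3 \cdot 2 \cdot 4 = 5 \cdot 6 \cdot 4 = 30 \cdot 4 = 120$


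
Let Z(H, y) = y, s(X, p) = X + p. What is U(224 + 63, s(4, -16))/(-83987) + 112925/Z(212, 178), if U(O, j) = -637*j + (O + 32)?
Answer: 9482814561/14949686 ≈ 634.32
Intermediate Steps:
U(O, j) = 32 + O - 637*j (U(O, j) = -637*j + (32 + O) = 32 + O - 637*j)
U(224 + 63, s(4, -16))/(-83987) + 112925/Z(212, 178) = (32 + (224 + 63) - 637*(4 - 16))/(-83987) + 112925/178 = (32 + 287 - 637*(-12))*(-1/83987) + 112925*(1/178) = (32 + 287 + 7644)*(-1/83987) + 112925/178 = 7963*(-1/83987) + 112925/178 = -7963/83987 + 112925/178 = 9482814561/14949686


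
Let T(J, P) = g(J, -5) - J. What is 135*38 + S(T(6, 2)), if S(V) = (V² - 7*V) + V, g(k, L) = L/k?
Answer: 187837/36 ≈ 5217.7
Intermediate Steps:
T(J, P) = -J - 5/J (T(J, P) = -5/J - J = -J - 5/J)
S(V) = V² - 6*V
135*38 + S(T(6, 2)) = 135*38 + (-1*6 - 5/6)*(-6 + (-1*6 - 5/6)) = 5130 + (-6 - 5*⅙)*(-6 + (-6 - 5*⅙)) = 5130 + (-6 - ⅚)*(-6 + (-6 - ⅚)) = 5130 - 41*(-6 - 41/6)/6 = 5130 - 41/6*(-77/6) = 5130 + 3157/36 = 187837/36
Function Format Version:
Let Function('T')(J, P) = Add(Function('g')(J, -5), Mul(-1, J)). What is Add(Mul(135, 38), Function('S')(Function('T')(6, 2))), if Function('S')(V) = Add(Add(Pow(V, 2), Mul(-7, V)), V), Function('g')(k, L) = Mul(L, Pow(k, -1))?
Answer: Rational(187837, 36) ≈ 5217.7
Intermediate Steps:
Function('T')(J, P) = Add(Mul(-1, J), Mul(-5, Pow(J, -1))) (Function('T')(J, P) = Add(Mul(-5, Pow(J, -1)), Mul(-1, J)) = Add(Mul(-1, J), Mul(-5, Pow(J, -1))))
Function('S')(V) = Add(Pow(V, 2), Mul(-6, V))
Add(Mul(135, 38), Function('S')(Function('T')(6, 2))) = Add(Mul(135, 38), Mul(Add(Mul(-1, 6), Mul(-5, Pow(6, -1))), Add(-6, Add(Mul(-1, 6), Mul(-5, Pow(6, -1)))))) = Add(5130, Mul(Add(-6, Mul(-5, Rational(1, 6))), Add(-6, Add(-6, Mul(-5, Rational(1, 6)))))) = Add(5130, Mul(Add(-6, Rational(-5, 6)), Add(-6, Add(-6, Rational(-5, 6))))) = Add(5130, Mul(Rational(-41, 6), Add(-6, Rational(-41, 6)))) = Add(5130, Mul(Rational(-41, 6), Rational(-77, 6))) = Add(5130, Rational(3157, 36)) = Rational(187837, 36)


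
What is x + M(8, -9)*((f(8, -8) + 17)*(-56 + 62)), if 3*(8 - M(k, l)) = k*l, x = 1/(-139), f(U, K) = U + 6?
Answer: 827327/139 ≈ 5952.0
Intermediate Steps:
f(U, K) = 6 + U
x = -1/139 ≈ -0.0071942
M(k, l) = 8 - k*l/3
x + M(8, -9)*((f(8, -8) + 17)*(-56 + 62)) = -1/139 + (8 - 1/3*8*(-9))*(((6 + 8) + 17)*(-56 + 62)) = -1/139 + (8 + 24)*((14 + 17)*6) = -1/139 + 32*(31*6) = -1/139 + 32*186 = -1/139 + 5952 = 827327/139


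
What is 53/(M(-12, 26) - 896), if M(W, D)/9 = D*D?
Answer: 53/5188 ≈ 0.010216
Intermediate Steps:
M(W, D) = 9*D² (M(W, D) = 9*(D*D) = 9*D²)
53/(M(-12, 26) - 896) = 53/(9*26² - 896) = 53/(9*676 - 896) = 53/(6084 - 896) = 53/5188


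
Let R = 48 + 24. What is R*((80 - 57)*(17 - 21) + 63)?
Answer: -2088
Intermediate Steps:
R = 72
R*((80 - 57)*(17 - 21) + 63) = 72*((80 - 57)*(17 - 21) + 63) = 72*(23*(-4) + 63) = 72*(-92 + 63) = 72*(-29) = -2088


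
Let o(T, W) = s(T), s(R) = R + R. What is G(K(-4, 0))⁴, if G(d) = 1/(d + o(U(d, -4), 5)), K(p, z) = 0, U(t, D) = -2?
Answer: 1/256 ≈ 0.0039063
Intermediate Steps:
s(R) = 2*R
o(T, W) = 2*T
G(d) = 1/(-4 + d) (G(d) = 1/(d + 2*(-2)) = 1/(d - 4) = 1/(-4 + d))
G(K(-4, 0))⁴ = (1/(-4 + 0))⁴ = (1/(-4))⁴ = (-¼)⁴ = 1/256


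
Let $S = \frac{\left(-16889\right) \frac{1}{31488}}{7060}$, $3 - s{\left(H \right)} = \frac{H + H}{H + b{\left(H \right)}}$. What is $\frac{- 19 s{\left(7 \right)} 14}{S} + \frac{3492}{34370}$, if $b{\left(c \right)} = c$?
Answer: $\frac{2032408267465794}{290237465} \approx 7.0026 \cdot 10^{6}$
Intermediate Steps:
$s{\left(H \right)} = 2$ ($s{\left(H \right)} = 3 - \frac{H + H}{H + H} = 3 - \frac{2 H}{2 H} = 3 - 2 H \frac{1}{2 H} = 3 - 1 = 2$)
$S = - \frac{16889}{222305280}$ ($S = \left(-16889\right) \frac{1}{31488} \cdot \frac{1}{7060} = \left(- \frac{16889}{31488}\right) \frac{1}{7060} = - \frac{16889}{222305280} \approx -7.5972 \cdot 10^{-5}$)
$\frac{- 19 s{\left(7 \right)} 14}{S} + \frac{3492}{34370} = \frac{\left(-19\right) 2 \cdot 14}{- \frac{16889}{222305280}} + \frac{3492}{34370} = \left(-38\right) 14 \left(- \frac{222305280}{16889}\right) + 3492 \cdot \frac{1}{34370} = \left(-532\right) \left(- \frac{222305280}{16889}\right) + \frac{1746}{17185} = \frac{118266408960}{16889} + \frac{1746}{17185} = \frac{2032408267465794}{290237465}$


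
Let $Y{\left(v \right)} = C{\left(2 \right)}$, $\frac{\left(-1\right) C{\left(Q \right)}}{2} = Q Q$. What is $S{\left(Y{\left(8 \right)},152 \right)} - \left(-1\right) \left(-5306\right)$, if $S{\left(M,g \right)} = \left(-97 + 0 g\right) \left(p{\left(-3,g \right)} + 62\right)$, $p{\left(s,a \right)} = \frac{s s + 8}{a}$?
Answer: $- \frac{1722289}{152} \approx -11331.0$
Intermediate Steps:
$p{\left(s,a \right)} = \frac{8 + s^{2}}{a}$ ($p{\left(s,a \right)} = \frac{s^{2} + 8}{a} = \frac{8 + s^{2}}{a}$)
$C{\left(Q \right)} = - 2 Q^{2}$ ($C{\left(Q \right)} = - 2 Q Q = - 2 Q^{2}$)
$Y{\left(v \right)} = -8$ ($Y{\left(v \right)} = - 2 \cdot 2^{2} = \left(-2\right) 4 = -8$)
$S{\left(M,g \right)} = -6014 - \frac{1649}{g}$ ($S{\left(M,g \right)} = \left(-97 + 0 g\right) \left(\frac{8 + \left(-3\right)^{2}}{g} + 62\right) = \left(-97 + 0\right) \left(\frac{8 + 9}{g} + 62\right) = - 97 \left(\frac{1}{g} 17 + 62\right) = - 97 \left(\frac{17}{g} + 62\right) = - 97 \left(62 + \frac{17}{g}\right) = -6014 - \frac{1649}{g}$)
$S{\left(Y{\left(8 \right)},152 \right)} - \left(-1\right) \left(-5306\right) = \left(-6014 - \frac{1649}{152}\right) - \left(-1\right) \left(-5306\right) = \left(-6014 - \frac{1649}{152}\right) - 5306 = - \frac{915777}{152} - 5306 = - \frac{1722289}{152}$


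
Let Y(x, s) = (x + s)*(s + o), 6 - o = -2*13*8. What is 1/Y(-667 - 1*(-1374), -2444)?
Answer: 1/3873510 ≈ 2.5816e-7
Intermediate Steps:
o = 214 (o = 6 - (-2*13)*8 = 6 - (-26)*8 = 6 - 1*(-208) = 6 + 208 = 214)
Y(x, s) = (214 + s)*(s + x) (Y(x, s) = (x + s)*(s + 214) = (s + x)*(214 + s) = (214 + s)*(s + x))
1/Y(-667 - 1*(-1374), -2444) = 1/((-2444)² + 214*(-2444) + 214*(-667 - 1*(-1374)) - 2444*(-667 - 1*(-1374))) = 1/(5973136 - 523016 + 214*(-667 + 1374) - 2444*(-667 + 1374)) = 1/(5973136 - 523016 + 214*707 - 2444*707) = 1/(5973136 - 523016 + 151298 - 1727908) = 1/3873510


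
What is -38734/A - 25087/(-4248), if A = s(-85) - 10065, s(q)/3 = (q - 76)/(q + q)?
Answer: 2625375547/269129208 ≈ 9.7551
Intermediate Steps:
s(q) = 3*(-76 + q)/(2*q) (s(q) = 3*((q - 76)/(q + q)) = 3*((-76 + q)/((2*q))) = 3*((-76 + q)*(1/(2*q))) = 3*((-76 + q)/(2*q)) = 3*(-76 + q)/(2*q))
A = -1710567/170 (A = (3/2 - 114/(-85)) - 10065 = (3/2 - 114*(-1/85)) - 10065 = (3/2 + 114/85) - 10065 = 483/170 - 10065 = -1710567/170 ≈ -10062.)
-38734/A - 25087/(-4248) = -38734/(-1710567/170) - 25087/(-4248) = -38734*(-170/1710567) - 25087*(-1/4248) = 6584780/1710567 + 25087/4248 = 2625375547/269129208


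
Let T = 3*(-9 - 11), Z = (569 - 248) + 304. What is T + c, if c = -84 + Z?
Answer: 481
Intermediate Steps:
Z = 625 (Z = 321 + 304 = 625)
T = -60 (T = 3*(-20) = -60)
c = 541 (c = -84 + 625 = 541)
T + c = -60 + 541 = 481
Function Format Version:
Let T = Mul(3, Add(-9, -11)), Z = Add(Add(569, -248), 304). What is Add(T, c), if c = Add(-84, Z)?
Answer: 481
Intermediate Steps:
Z = 625 (Z = Add(321, 304) = 625)
T = -60 (T = Mul(3, -20) = -60)
c = 541 (c = Add(-84, 625) = 541)
Add(T, c) = Add(-60, 541) = 481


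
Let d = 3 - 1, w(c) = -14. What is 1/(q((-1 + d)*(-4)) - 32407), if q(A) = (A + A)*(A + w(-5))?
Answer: -1/32263 ≈ -3.0995e-5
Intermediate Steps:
d = 2
q(A) = 2*A*(-14 + A) (q(A) = (A + A)*(A - 14) = (2*A)*(-14 + A) = 2*A*(-14 + A))
1/(q((-1 + d)*(-4)) - 32407) = 1/(2*((-1 + 2)*(-4))*(-14 + (-1 + 2)*(-4)) - 32407) = 1/(2*(1*(-4))*(-14 + 1*(-4)) - 32407) = 1/(2*(-4)*(-14 - 4) - 32407) = 1/(2*(-4)*(-18) - 32407) = 1/(144 - 32407) = 1/(-32263) = -1/32263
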